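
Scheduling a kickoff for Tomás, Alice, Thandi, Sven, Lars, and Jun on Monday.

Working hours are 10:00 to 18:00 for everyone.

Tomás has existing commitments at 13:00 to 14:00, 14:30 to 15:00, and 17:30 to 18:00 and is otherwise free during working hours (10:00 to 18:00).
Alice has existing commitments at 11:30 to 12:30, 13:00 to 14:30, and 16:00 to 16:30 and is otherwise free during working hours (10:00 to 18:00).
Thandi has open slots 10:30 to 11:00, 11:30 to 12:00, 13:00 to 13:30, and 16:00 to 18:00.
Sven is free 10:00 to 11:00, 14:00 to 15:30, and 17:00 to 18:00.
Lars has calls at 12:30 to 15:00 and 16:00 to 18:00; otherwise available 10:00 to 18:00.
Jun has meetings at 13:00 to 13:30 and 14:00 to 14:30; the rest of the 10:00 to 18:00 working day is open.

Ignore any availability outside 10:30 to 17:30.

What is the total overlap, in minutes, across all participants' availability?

Tomás free within 10:00–18:00: 10:00–13:00, 14:00–14:30, 15:00–17:30.
Alice free within 10:00–18:00: 10:00–11:30, 12:30–13:00, 14:30–16:00, 16:30–18:00.
Lars free within 10:00–18:00: 10:00–12:30, 15:00–16:00.
Jun free within 10:00–18:00: 10:00–13:00, 13:30–14:00, 14:30–18:00.
Tomás ∩ Alice: 10:00–11:30, 12:30–13:00, 15:00–16:00, 16:30–17:30.
Tomás ∩ Alice ∩ Thandi: 10:30–11:00, 16:30–17:30.
Tomás ∩ Alice ∩ Thandi ∩ Sven: 10:30–11:00, 17:00–17:30.
Tomás ∩ Alice ∩ Thandi ∩ Sven ∩ Lars: 10:30–11:00.
Tomás ∩ Alice ∩ Thandi ∩ Sven ∩ Lars ∩ Jun: 10:30–11:00.
Restricted to 10:30–17:30: 10:30–11:00.
Total common minutes: 30.

30 minutes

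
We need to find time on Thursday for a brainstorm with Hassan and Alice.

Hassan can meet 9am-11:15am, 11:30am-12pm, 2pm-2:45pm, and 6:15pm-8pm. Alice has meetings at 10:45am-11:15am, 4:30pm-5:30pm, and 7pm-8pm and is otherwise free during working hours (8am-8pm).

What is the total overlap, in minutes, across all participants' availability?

225 minutes

Alice free within 08:00–20:00: 08:00–10:45, 11:15–16:30, 17:30–19:00.
Hassan ∩ Alice: 09:00–10:45, 11:30–12:00, 14:00–14:45, 18:15–19:00.
Total common minutes: 105 + 30 + 45 + 45 = 225.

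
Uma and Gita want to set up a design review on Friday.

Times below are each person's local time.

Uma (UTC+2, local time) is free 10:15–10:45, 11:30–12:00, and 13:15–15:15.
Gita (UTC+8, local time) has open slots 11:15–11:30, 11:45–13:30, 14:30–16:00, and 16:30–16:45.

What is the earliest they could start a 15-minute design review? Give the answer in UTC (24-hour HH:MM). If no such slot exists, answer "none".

08:30

Uma → UTC: 08:15–08:45, 09:30–10:00, 11:15–13:15.
Gita → UTC: 03:15–03:30, 03:45–05:30, 06:30–08:00, 08:30–08:45.
Uma ∩ Gita: 08:30–08:45.
Windows ≥ 15 min: 08:30–08:45.
Earliest such window starts at 08:30.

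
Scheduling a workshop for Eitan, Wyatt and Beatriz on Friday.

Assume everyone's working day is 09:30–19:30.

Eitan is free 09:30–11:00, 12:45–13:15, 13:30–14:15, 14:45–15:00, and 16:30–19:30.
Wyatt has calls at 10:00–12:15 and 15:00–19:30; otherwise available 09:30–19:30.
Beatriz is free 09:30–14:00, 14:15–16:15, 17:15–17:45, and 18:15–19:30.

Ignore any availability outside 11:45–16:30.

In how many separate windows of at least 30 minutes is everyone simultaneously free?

Wyatt free within 09:30–19:30: 09:30–10:00, 12:15–15:00.
Eitan ∩ Wyatt: 09:30–10:00, 12:45–13:15, 13:30–14:15, 14:45–15:00.
Eitan ∩ Wyatt ∩ Beatriz: 09:30–10:00, 12:45–13:15, 13:30–14:00, 14:45–15:00.
Restricted to 11:45–16:30: 12:45–13:15, 13:30–14:00, 14:45–15:00.
Windows ≥ 30 min: 12:45–13:15, 13:30–14:00.
That's 2 windows.

2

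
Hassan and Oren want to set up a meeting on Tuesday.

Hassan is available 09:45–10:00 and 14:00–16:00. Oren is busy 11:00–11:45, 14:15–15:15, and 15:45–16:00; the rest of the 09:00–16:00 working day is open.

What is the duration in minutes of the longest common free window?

30 minutes

Oren free within 09:00–16:00: 09:00–11:00, 11:45–14:15, 15:15–15:45.
Hassan ∩ Oren: 09:45–10:00, 14:00–14:15, 15:15–15:45.
Common window lengths: 15, 15, 30 min; longest is 30.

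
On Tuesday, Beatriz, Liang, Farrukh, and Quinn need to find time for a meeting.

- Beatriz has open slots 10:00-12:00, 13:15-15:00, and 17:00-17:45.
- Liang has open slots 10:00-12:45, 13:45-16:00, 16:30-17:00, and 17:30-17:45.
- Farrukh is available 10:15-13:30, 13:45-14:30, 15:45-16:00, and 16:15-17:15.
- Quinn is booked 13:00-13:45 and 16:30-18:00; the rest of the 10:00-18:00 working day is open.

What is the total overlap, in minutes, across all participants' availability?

150 minutes

Quinn free within 10:00–18:00: 10:00–13:00, 13:45–16:30.
Beatriz ∩ Liang: 10:00–12:00, 13:45–15:00, 17:30–17:45.
Beatriz ∩ Liang ∩ Farrukh: 10:15–12:00, 13:45–14:30.
Beatriz ∩ Liang ∩ Farrukh ∩ Quinn: 10:15–12:00, 13:45–14:30.
Total common minutes: 105 + 45 = 150.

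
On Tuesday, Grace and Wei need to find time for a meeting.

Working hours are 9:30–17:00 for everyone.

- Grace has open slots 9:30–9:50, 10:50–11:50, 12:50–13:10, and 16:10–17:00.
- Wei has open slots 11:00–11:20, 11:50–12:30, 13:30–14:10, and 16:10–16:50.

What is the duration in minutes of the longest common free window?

Grace ∩ Wei: 11:00–11:20, 16:10–16:50.
Common window lengths: 20, 40 min; longest is 40.

40 minutes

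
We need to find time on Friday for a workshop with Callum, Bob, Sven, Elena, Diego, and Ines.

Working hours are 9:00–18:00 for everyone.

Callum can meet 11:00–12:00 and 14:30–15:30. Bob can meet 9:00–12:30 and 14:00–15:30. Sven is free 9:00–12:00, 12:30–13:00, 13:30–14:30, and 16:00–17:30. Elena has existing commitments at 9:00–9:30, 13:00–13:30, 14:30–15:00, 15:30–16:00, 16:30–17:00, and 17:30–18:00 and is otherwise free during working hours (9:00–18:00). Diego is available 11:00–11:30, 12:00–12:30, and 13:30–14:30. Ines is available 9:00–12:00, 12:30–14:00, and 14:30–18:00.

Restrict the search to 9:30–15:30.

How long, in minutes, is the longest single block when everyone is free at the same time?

Elena free within 09:00–18:00: 09:30–13:00, 13:30–14:30, 15:00–15:30, 16:00–16:30, 17:00–17:30.
Callum ∩ Bob: 11:00–12:00, 14:30–15:30.
Callum ∩ Bob ∩ Sven: 11:00–12:00.
Callum ∩ Bob ∩ Sven ∩ Elena: 11:00–12:00.
Callum ∩ Bob ∩ Sven ∩ Elena ∩ Diego: 11:00–11:30.
Callum ∩ Bob ∩ Sven ∩ Elena ∩ Diego ∩ Ines: 11:00–11:30.
Restricted to 09:30–15:30: 11:00–11:30.
Single common window of 30 minutes.

30 minutes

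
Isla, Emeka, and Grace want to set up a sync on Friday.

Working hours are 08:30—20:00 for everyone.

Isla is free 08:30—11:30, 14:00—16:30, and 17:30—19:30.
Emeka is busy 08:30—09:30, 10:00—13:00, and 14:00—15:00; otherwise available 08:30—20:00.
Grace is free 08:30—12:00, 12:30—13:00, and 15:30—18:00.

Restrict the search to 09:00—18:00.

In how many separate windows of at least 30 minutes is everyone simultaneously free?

3

Emeka free within 08:30–20:00: 09:30–10:00, 13:00–14:00, 15:00–20:00.
Isla ∩ Emeka: 09:30–10:00, 15:00–16:30, 17:30–19:30.
Isla ∩ Emeka ∩ Grace: 09:30–10:00, 15:30–16:30, 17:30–18:00.
Restricted to 09:00–18:00: 09:30–10:00, 15:30–16:30, 17:30–18:00.
Windows ≥ 30 min: 09:30–10:00, 15:30–16:30, 17:30–18:00.
That's 3 windows.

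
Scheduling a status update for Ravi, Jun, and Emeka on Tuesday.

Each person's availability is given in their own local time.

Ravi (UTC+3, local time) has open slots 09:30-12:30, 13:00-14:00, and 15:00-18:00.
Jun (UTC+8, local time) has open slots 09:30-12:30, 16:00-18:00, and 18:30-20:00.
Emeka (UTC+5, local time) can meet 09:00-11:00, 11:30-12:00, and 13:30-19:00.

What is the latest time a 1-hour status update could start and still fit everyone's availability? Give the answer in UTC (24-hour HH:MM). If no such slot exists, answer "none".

Ravi → UTC: 06:30–09:30, 10:00–11:00, 12:00–15:00.
Jun → UTC: 01:30–04:30, 08:00–10:00, 10:30–12:00.
Emeka → UTC: 04:00–06:00, 06:30–07:00, 08:30–14:00.
Ravi ∩ Jun: 08:00–09:30, 10:30–11:00.
Ravi ∩ Jun ∩ Emeka: 08:30–09:30, 10:30–11:00.
Windows ≥ 60 min: 08:30–09:30.
Latest start in the last window 08:30–09:30 is 09:30 − 60 min = 08:30.

08:30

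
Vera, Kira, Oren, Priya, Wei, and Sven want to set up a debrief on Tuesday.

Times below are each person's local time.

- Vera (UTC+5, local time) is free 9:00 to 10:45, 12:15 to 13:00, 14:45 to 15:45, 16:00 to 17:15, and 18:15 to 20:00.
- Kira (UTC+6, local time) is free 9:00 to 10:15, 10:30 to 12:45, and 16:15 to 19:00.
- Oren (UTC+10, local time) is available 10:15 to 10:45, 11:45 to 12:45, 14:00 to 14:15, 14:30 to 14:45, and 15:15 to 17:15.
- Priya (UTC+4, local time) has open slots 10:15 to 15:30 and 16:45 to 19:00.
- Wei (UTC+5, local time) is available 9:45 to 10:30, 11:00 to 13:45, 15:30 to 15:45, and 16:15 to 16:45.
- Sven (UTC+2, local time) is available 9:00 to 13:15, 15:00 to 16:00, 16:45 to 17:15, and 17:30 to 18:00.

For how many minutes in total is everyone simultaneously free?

0 minutes

Vera → UTC: 04:00–05:45, 07:15–08:00, 09:45–10:45, 11:00–12:15, 13:15–15:00.
Kira → UTC: 03:00–04:15, 04:30–06:45, 10:15–13:00.
Oren → UTC: 00:15–00:45, 01:45–02:45, 04:00–04:15, 04:30–04:45, 05:15–07:15.
Priya → UTC: 06:15–11:30, 12:45–15:00.
Wei → UTC: 04:45–05:30, 06:00–08:45, 10:30–10:45, 11:15–11:45.
Sven → UTC: 07:00–11:15, 13:00–14:00, 14:45–15:15, 15:30–16:00.
Vera ∩ Kira: 04:00–04:15, 04:30–05:45, 10:15–10:45, 11:00–12:15.
Vera ∩ Kira ∩ Oren: 04:00–04:15, 04:30–04:45, 05:15–05:45.
Vera ∩ Kira ∩ Oren ∩ Priya: (none).
Vera ∩ Kira ∩ Oren ∩ Priya ∩ Wei: (none).
Vera ∩ Kira ∩ Oren ∩ Priya ∩ Wei ∩ Sven: (none).
Total common minutes: 0.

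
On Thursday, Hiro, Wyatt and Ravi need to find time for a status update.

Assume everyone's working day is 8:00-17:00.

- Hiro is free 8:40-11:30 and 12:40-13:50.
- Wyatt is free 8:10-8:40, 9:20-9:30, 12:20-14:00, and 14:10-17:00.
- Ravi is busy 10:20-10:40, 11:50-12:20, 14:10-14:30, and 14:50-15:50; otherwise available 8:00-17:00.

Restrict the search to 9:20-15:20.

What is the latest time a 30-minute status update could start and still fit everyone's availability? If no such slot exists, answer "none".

13:20

Ravi free within 08:00–17:00: 08:00–10:20, 10:40–11:50, 12:20–14:10, 14:30–14:50, 15:50–17:00.
Hiro ∩ Wyatt: 09:20–09:30, 12:40–13:50.
Hiro ∩ Wyatt ∩ Ravi: 09:20–09:30, 12:40–13:50.
Restricted to 09:20–15:20: 09:20–09:30, 12:40–13:50.
Windows ≥ 30 min: 12:40–13:50.
Latest start in the last window 12:40–13:50 is 13:50 − 30 min = 13:20.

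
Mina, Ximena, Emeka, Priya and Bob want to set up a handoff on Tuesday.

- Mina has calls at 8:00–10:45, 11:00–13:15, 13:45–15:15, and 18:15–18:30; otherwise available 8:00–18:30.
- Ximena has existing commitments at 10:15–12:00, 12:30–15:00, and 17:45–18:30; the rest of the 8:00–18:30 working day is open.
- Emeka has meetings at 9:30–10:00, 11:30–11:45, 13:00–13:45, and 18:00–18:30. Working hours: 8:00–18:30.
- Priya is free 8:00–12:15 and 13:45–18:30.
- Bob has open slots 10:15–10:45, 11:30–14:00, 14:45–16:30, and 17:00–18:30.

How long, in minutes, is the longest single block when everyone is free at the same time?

75 minutes

Mina free within 08:00–18:30: 10:45–11:00, 13:15–13:45, 15:15–18:15.
Ximena free within 08:00–18:30: 08:00–10:15, 12:00–12:30, 15:00–17:45.
Emeka free within 08:00–18:30: 08:00–09:30, 10:00–11:30, 11:45–13:00, 13:45–18:00.
Mina ∩ Ximena: 15:15–17:45.
Mina ∩ Ximena ∩ Emeka: 15:15–17:45.
Mina ∩ Ximena ∩ Emeka ∩ Priya: 15:15–17:45.
Mina ∩ Ximena ∩ Emeka ∩ Priya ∩ Bob: 15:15–16:30, 17:00–17:45.
Common window lengths: 75, 45 min; longest is 75.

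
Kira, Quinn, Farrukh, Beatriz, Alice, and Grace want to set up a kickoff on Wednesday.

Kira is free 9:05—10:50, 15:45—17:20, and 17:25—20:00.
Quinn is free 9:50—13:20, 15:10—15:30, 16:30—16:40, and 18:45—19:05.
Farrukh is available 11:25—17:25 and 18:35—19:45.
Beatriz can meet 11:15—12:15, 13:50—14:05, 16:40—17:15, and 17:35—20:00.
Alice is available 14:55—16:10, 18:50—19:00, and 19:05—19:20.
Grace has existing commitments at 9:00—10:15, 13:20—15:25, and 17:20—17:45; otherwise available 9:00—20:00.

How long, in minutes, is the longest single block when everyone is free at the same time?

Grace free within 09:00–20:00: 10:15–13:20, 15:25–17:20, 17:45–20:00.
Kira ∩ Quinn: 09:50–10:50, 16:30–16:40, 18:45–19:05.
Kira ∩ Quinn ∩ Farrukh: 16:30–16:40, 18:45–19:05.
Kira ∩ Quinn ∩ Farrukh ∩ Beatriz: 18:45–19:05.
Kira ∩ Quinn ∩ Farrukh ∩ Beatriz ∩ Alice: 18:50–19:00.
Kira ∩ Quinn ∩ Farrukh ∩ Beatriz ∩ Alice ∩ Grace: 18:50–19:00.
Single common window of 10 minutes.

10 minutes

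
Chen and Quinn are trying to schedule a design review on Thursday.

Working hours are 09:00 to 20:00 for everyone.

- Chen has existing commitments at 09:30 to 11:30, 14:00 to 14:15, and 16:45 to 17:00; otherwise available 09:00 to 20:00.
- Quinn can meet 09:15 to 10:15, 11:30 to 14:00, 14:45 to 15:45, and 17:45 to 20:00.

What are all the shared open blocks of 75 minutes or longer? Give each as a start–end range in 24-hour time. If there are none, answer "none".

Chen free within 09:00–20:00: 09:00–09:30, 11:30–14:00, 14:15–16:45, 17:00–20:00.
Chen ∩ Quinn: 09:15–09:30, 11:30–14:00, 14:45–15:45, 17:45–20:00.
Windows ≥ 75 min: 11:30–14:00, 17:45–20:00.

11:30–14:00, 17:45–20:00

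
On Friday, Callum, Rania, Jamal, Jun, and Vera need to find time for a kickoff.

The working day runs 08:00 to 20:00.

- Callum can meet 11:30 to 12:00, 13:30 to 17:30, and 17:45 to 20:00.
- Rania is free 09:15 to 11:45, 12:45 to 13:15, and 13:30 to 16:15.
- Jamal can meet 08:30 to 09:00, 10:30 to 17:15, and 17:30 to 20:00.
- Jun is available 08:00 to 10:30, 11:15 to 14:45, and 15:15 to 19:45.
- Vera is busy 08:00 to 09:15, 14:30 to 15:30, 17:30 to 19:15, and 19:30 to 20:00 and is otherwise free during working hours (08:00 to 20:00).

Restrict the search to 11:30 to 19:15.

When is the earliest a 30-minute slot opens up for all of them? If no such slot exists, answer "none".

Vera free within 08:00–20:00: 09:15–14:30, 15:30–17:30, 19:15–19:30.
Callum ∩ Rania: 11:30–11:45, 13:30–16:15.
Callum ∩ Rania ∩ Jamal: 11:30–11:45, 13:30–16:15.
Callum ∩ Rania ∩ Jamal ∩ Jun: 11:30–11:45, 13:30–14:45, 15:15–16:15.
Callum ∩ Rania ∩ Jamal ∩ Jun ∩ Vera: 11:30–11:45, 13:30–14:30, 15:30–16:15.
Restricted to 11:30–19:15: 11:30–11:45, 13:30–14:30, 15:30–16:15.
Windows ≥ 30 min: 13:30–14:30, 15:30–16:15.
Earliest such window starts at 13:30.

13:30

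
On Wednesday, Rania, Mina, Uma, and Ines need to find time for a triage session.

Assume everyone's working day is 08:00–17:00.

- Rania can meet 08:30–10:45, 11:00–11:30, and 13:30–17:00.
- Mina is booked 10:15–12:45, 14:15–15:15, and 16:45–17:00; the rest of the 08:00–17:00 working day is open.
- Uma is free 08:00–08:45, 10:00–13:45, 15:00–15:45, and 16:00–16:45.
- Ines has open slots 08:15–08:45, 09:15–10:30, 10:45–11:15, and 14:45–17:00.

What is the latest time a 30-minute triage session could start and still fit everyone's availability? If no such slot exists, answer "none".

Mina free within 08:00–17:00: 08:00–10:15, 12:45–14:15, 15:15–16:45.
Rania ∩ Mina: 08:30–10:15, 13:30–14:15, 15:15–16:45.
Rania ∩ Mina ∩ Uma: 08:30–08:45, 10:00–10:15, 13:30–13:45, 15:15–15:45, 16:00–16:45.
Rania ∩ Mina ∩ Uma ∩ Ines: 08:30–08:45, 10:00–10:15, 15:15–15:45, 16:00–16:45.
Windows ≥ 30 min: 15:15–15:45, 16:00–16:45.
Latest start in the last window 16:00–16:45 is 16:45 − 30 min = 16:15.

16:15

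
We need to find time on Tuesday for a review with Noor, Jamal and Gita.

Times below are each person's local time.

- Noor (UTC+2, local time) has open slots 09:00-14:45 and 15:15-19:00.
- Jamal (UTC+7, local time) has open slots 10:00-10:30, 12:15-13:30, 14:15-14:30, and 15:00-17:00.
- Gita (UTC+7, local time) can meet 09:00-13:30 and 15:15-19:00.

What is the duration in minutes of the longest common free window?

Noor → UTC: 07:00–12:45, 13:15–17:00.
Jamal → UTC: 03:00–03:30, 05:15–06:30, 07:15–07:30, 08:00–10:00.
Gita → UTC: 02:00–06:30, 08:15–12:00.
Noor ∩ Jamal: 07:15–07:30, 08:00–10:00.
Noor ∩ Jamal ∩ Gita: 08:15–10:00.
Single common window of 105 minutes.

105 minutes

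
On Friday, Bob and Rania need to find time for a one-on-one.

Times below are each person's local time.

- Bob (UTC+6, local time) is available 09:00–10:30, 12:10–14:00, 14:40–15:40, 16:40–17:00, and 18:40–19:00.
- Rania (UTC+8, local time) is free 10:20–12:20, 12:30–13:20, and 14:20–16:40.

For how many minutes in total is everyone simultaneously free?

Bob → UTC: 03:00–04:30, 06:10–08:00, 08:40–09:40, 10:40–11:00, 12:40–13:00.
Rania → UTC: 02:20–04:20, 04:30–05:20, 06:20–08:40.
Bob ∩ Rania: 03:00–04:20, 06:20–08:00.
Total common minutes: 80 + 100 = 180.

180 minutes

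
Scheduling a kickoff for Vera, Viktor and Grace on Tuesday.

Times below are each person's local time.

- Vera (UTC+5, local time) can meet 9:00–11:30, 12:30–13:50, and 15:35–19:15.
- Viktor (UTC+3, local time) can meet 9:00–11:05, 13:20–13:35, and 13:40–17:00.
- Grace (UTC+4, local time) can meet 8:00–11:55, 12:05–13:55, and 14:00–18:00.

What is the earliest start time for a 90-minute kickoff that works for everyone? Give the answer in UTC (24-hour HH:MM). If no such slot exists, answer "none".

Vera → UTC: 04:00–06:30, 07:30–08:50, 10:35–14:15.
Viktor → UTC: 06:00–08:05, 10:20–10:35, 10:40–14:00.
Grace → UTC: 04:00–07:55, 08:05–09:55, 10:00–14:00.
Vera ∩ Viktor: 06:00–06:30, 07:30–08:05, 10:40–14:00.
Vera ∩ Viktor ∩ Grace: 06:00–06:30, 07:30–07:55, 10:40–14:00.
Windows ≥ 90 min: 10:40–14:00.
Earliest such window starts at 10:40.

10:40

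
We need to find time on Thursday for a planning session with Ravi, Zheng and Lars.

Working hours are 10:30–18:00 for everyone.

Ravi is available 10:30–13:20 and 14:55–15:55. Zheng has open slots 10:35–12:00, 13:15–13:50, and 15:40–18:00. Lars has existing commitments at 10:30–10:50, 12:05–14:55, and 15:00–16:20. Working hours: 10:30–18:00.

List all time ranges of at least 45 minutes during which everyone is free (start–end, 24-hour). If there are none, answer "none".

10:50–12:00

Lars free within 10:30–18:00: 10:50–12:05, 14:55–15:00, 16:20–18:00.
Ravi ∩ Zheng: 10:35–12:00, 13:15–13:20, 15:40–15:55.
Ravi ∩ Zheng ∩ Lars: 10:50–12:00.
Windows ≥ 45 min: 10:50–12:00.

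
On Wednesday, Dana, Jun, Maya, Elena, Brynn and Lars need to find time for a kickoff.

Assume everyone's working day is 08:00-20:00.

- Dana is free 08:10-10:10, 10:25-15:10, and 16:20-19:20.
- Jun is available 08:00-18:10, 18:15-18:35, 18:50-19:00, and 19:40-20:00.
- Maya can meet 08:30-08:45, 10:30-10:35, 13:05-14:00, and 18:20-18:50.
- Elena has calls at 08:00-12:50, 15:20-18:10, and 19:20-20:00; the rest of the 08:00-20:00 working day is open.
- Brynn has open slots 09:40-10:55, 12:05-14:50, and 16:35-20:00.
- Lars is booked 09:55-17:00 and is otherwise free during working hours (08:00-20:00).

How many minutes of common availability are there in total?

Elena free within 08:00–20:00: 12:50–15:20, 18:10–19:20.
Lars free within 08:00–20:00: 08:00–09:55, 17:00–20:00.
Dana ∩ Jun: 08:10–10:10, 10:25–15:10, 16:20–18:10, 18:15–18:35, 18:50–19:00.
Dana ∩ Jun ∩ Maya: 08:30–08:45, 10:30–10:35, 13:05–14:00, 18:20–18:35.
Dana ∩ Jun ∩ Maya ∩ Elena: 13:05–14:00, 18:20–18:35.
Dana ∩ Jun ∩ Maya ∩ Elena ∩ Brynn: 13:05–14:00, 18:20–18:35.
Dana ∩ Jun ∩ Maya ∩ Elena ∩ Brynn ∩ Lars: 18:20–18:35.
Total common minutes: 15.

15 minutes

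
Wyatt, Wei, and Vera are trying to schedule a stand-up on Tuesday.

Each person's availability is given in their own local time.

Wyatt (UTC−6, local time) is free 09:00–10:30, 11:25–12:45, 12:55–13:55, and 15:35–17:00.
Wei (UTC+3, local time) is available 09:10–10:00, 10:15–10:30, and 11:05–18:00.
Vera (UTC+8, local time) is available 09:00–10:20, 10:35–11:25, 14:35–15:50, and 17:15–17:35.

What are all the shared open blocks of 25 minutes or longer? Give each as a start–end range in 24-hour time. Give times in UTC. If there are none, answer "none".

Wyatt → UTC: 15:00–16:30, 17:25–18:45, 18:55–19:55, 21:35–23:00.
Wei → UTC: 06:10–07:00, 07:15–07:30, 08:05–15:00.
Vera → UTC: 01:00–02:20, 02:35–03:25, 06:35–07:50, 09:15–09:35.
Wyatt ∩ Wei: (none).
Wyatt ∩ Wei ∩ Vera: (none).
Windows ≥ 25 min: (none).

none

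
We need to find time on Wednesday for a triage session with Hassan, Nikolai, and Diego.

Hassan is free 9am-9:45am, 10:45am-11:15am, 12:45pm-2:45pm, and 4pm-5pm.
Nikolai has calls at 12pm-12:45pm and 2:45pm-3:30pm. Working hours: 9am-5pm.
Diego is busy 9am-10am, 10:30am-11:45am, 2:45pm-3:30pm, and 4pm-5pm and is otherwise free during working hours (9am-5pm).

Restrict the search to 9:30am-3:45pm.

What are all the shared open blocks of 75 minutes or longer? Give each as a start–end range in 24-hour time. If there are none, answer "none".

Nikolai free within 09:00–17:00: 09:00–12:00, 12:45–14:45, 15:30–17:00.
Diego free within 09:00–17:00: 10:00–10:30, 11:45–14:45, 15:30–16:00.
Hassan ∩ Nikolai: 09:00–09:45, 10:45–11:15, 12:45–14:45, 16:00–17:00.
Hassan ∩ Nikolai ∩ Diego: 12:45–14:45.
Restricted to 09:30–15:45: 12:45–14:45.
Windows ≥ 75 min: 12:45–14:45.

12:45–14:45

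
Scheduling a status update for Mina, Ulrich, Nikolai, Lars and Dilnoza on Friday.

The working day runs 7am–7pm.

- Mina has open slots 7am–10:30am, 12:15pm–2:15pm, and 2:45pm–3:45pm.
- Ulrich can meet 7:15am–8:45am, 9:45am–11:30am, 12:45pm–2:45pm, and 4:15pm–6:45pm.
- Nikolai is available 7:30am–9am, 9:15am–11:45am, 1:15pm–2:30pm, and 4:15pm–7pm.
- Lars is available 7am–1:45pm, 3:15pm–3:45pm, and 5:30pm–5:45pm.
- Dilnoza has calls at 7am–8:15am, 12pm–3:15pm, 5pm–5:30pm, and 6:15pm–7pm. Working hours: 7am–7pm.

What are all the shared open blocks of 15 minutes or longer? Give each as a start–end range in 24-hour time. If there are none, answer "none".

Dilnoza free within 07:00–19:00: 08:15–12:00, 15:15–17:00, 17:30–18:15.
Mina ∩ Ulrich: 07:15–08:45, 09:45–10:30, 12:45–14:15.
Mina ∩ Ulrich ∩ Nikolai: 07:30–08:45, 09:45–10:30, 13:15–14:15.
Mina ∩ Ulrich ∩ Nikolai ∩ Lars: 07:30–08:45, 09:45–10:30, 13:15–13:45.
Mina ∩ Ulrich ∩ Nikolai ∩ Lars ∩ Dilnoza: 08:15–08:45, 09:45–10:30.
Windows ≥ 15 min: 08:15–08:45, 09:45–10:30.

08:15–08:45, 09:45–10:30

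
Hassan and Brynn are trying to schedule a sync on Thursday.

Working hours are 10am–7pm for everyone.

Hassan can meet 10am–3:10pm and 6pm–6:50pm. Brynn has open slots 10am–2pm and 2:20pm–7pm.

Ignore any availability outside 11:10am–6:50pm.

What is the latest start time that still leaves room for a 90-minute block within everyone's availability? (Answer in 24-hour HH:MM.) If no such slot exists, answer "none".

Hassan ∩ Brynn: 10:00–14:00, 14:20–15:10, 18:00–18:50.
Restricted to 11:10–18:50: 11:10–14:00, 14:20–15:10, 18:00–18:50.
Windows ≥ 90 min: 11:10–14:00.
Latest start in the last window 11:10–14:00 is 14:00 − 90 min = 12:30.

12:30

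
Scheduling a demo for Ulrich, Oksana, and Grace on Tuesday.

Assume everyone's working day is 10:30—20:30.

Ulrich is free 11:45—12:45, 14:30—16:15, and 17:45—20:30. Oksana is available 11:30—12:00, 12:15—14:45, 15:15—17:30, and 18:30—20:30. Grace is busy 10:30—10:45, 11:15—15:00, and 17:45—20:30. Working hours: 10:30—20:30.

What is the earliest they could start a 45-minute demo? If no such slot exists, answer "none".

15:15

Grace free within 10:30–20:30: 10:45–11:15, 15:00–17:45.
Ulrich ∩ Oksana: 11:45–12:00, 12:15–12:45, 14:30–14:45, 15:15–16:15, 18:30–20:30.
Ulrich ∩ Oksana ∩ Grace: 15:15–16:15.
Windows ≥ 45 min: 15:15–16:15.
Earliest such window starts at 15:15.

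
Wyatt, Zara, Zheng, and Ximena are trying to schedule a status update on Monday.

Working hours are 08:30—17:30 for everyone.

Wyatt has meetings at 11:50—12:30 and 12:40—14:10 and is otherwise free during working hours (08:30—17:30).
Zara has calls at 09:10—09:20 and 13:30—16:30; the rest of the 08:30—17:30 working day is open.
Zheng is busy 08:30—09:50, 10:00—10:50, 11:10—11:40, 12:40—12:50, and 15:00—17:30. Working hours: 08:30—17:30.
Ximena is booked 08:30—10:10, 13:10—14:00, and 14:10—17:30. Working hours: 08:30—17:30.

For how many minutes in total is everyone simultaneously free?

Wyatt free within 08:30–17:30: 08:30–11:50, 12:30–12:40, 14:10–17:30.
Zara free within 08:30–17:30: 08:30–09:10, 09:20–13:30, 16:30–17:30.
Zheng free within 08:30–17:30: 09:50–10:00, 10:50–11:10, 11:40–12:40, 12:50–15:00.
Ximena free within 08:30–17:30: 10:10–13:10, 14:00–14:10.
Wyatt ∩ Zara: 08:30–09:10, 09:20–11:50, 12:30–12:40, 16:30–17:30.
Wyatt ∩ Zara ∩ Zheng: 09:50–10:00, 10:50–11:10, 11:40–11:50, 12:30–12:40.
Wyatt ∩ Zara ∩ Zheng ∩ Ximena: 10:50–11:10, 11:40–11:50, 12:30–12:40.
Total common minutes: 20 + 10 + 10 = 40.

40 minutes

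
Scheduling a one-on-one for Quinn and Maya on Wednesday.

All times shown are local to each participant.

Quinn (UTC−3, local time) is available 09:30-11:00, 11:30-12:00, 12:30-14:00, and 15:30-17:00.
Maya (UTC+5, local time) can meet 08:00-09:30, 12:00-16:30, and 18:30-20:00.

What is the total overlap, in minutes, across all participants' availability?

Quinn → UTC: 12:30–14:00, 14:30–15:00, 15:30–17:00, 18:30–20:00.
Maya → UTC: 03:00–04:30, 07:00–11:30, 13:30–15:00.
Quinn ∩ Maya: 13:30–14:00, 14:30–15:00.
Total common minutes: 30 + 30 = 60.

60 minutes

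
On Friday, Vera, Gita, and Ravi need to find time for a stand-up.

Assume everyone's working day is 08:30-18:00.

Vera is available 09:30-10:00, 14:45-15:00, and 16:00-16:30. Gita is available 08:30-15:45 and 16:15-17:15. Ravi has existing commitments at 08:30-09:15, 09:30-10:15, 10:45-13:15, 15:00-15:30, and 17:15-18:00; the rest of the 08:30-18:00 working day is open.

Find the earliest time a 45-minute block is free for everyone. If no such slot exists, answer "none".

Ravi free within 08:30–18:00: 09:15–09:30, 10:15–10:45, 13:15–15:00, 15:30–17:15.
Vera ∩ Gita: 09:30–10:00, 14:45–15:00, 16:15–16:30.
Vera ∩ Gita ∩ Ravi: 14:45–15:00, 16:15–16:30.
Windows ≥ 45 min: (none).

none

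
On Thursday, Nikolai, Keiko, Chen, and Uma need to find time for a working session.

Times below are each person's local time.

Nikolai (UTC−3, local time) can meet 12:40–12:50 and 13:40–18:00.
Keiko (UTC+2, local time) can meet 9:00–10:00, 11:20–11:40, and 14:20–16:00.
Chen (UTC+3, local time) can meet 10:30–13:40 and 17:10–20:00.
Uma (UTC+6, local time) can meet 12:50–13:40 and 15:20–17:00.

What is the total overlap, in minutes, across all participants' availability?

0 minutes

Nikolai → UTC: 15:40–15:50, 16:40–21:00.
Keiko → UTC: 07:00–08:00, 09:20–09:40, 12:20–14:00.
Chen → UTC: 07:30–10:40, 14:10–17:00.
Uma → UTC: 06:50–07:40, 09:20–11:00.
Nikolai ∩ Keiko: (none).
Nikolai ∩ Keiko ∩ Chen: (none).
Nikolai ∩ Keiko ∩ Chen ∩ Uma: (none).
Total common minutes: 0.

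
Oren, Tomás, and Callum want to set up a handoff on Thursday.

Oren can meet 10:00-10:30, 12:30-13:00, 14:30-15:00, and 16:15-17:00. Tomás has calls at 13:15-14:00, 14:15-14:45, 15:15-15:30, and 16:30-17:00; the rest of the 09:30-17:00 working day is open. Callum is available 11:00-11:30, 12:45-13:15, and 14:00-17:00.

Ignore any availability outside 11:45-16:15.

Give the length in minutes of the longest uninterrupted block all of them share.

15 minutes

Tomás free within 09:30–17:00: 09:30–13:15, 14:00–14:15, 14:45–15:15, 15:30–16:30.
Oren ∩ Tomás: 10:00–10:30, 12:30–13:00, 14:45–15:00, 16:15–16:30.
Oren ∩ Tomás ∩ Callum: 12:45–13:00, 14:45–15:00, 16:15–16:30.
Restricted to 11:45–16:15: 12:45–13:00, 14:45–15:00.
Common window lengths: 15, 15 min; longest is 15.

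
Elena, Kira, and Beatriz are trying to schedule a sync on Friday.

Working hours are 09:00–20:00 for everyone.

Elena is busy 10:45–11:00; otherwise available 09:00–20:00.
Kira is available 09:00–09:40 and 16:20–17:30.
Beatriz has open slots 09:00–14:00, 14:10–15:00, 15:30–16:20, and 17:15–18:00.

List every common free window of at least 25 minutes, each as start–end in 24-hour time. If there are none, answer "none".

09:00–09:40

Elena free within 09:00–20:00: 09:00–10:45, 11:00–20:00.
Elena ∩ Kira: 09:00–09:40, 16:20–17:30.
Elena ∩ Kira ∩ Beatriz: 09:00–09:40, 17:15–17:30.
Windows ≥ 25 min: 09:00–09:40.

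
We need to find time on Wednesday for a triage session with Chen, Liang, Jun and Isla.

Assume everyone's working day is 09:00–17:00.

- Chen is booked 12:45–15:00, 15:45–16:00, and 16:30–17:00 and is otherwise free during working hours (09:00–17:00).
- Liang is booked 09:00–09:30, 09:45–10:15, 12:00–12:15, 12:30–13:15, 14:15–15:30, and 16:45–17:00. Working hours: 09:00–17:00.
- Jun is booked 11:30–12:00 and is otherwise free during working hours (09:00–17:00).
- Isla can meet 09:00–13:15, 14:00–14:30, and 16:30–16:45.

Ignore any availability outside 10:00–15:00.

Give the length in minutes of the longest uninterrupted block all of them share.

Chen free within 09:00–17:00: 09:00–12:45, 15:00–15:45, 16:00–16:30.
Liang free within 09:00–17:00: 09:30–09:45, 10:15–12:00, 12:15–12:30, 13:15–14:15, 15:30–16:45.
Jun free within 09:00–17:00: 09:00–11:30, 12:00–17:00.
Chen ∩ Liang: 09:30–09:45, 10:15–12:00, 12:15–12:30, 15:30–15:45, 16:00–16:30.
Chen ∩ Liang ∩ Jun: 09:30–09:45, 10:15–11:30, 12:15–12:30, 15:30–15:45, 16:00–16:30.
Chen ∩ Liang ∩ Jun ∩ Isla: 09:30–09:45, 10:15–11:30, 12:15–12:30.
Restricted to 10:00–15:00: 10:15–11:30, 12:15–12:30.
Common window lengths: 75, 15 min; longest is 75.

75 minutes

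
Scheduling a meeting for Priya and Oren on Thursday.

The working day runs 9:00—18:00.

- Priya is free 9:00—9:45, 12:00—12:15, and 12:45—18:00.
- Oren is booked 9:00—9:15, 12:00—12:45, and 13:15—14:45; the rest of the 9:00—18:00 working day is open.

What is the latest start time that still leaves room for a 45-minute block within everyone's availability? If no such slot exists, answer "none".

Oren free within 09:00–18:00: 09:15–12:00, 12:45–13:15, 14:45–18:00.
Priya ∩ Oren: 09:15–09:45, 12:45–13:15, 14:45–18:00.
Windows ≥ 45 min: 14:45–18:00.
Latest start in the last window 14:45–18:00 is 18:00 − 45 min = 17:15.

17:15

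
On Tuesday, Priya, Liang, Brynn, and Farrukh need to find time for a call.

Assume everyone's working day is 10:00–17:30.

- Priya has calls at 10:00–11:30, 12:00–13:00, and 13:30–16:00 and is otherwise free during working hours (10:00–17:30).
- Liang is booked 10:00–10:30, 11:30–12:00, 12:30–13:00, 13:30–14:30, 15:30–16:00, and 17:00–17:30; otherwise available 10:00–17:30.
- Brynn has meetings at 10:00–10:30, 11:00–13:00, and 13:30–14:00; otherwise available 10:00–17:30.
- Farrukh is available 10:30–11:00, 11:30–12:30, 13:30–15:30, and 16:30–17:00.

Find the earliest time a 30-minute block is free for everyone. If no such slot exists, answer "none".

16:30

Priya free within 10:00–17:30: 11:30–12:00, 13:00–13:30, 16:00–17:30.
Liang free within 10:00–17:30: 10:30–11:30, 12:00–12:30, 13:00–13:30, 14:30–15:30, 16:00–17:00.
Brynn free within 10:00–17:30: 10:30–11:00, 13:00–13:30, 14:00–17:30.
Priya ∩ Liang: 13:00–13:30, 16:00–17:00.
Priya ∩ Liang ∩ Brynn: 13:00–13:30, 16:00–17:00.
Priya ∩ Liang ∩ Brynn ∩ Farrukh: 16:30–17:00.
Windows ≥ 30 min: 16:30–17:00.
Earliest such window starts at 16:30.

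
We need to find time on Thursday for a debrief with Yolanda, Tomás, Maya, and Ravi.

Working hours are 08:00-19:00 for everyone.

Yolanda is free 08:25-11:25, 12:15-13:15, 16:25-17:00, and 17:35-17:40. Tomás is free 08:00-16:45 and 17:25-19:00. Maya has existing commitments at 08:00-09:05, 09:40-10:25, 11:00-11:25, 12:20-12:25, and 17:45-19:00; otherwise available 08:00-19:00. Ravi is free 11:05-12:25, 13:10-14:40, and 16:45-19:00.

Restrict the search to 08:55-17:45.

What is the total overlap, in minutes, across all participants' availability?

15 minutes

Maya free within 08:00–19:00: 09:05–09:40, 10:25–11:00, 11:25–12:20, 12:25–17:45.
Yolanda ∩ Tomás: 08:25–11:25, 12:15–13:15, 16:25–16:45, 17:35–17:40.
Yolanda ∩ Tomás ∩ Maya: 09:05–09:40, 10:25–11:00, 12:15–12:20, 12:25–13:15, 16:25–16:45, 17:35–17:40.
Yolanda ∩ Tomás ∩ Maya ∩ Ravi: 12:15–12:20, 13:10–13:15, 17:35–17:40.
Restricted to 08:55–17:45: 12:15–12:20, 13:10–13:15, 17:35–17:40.
Total common minutes: 5 + 5 + 5 = 15.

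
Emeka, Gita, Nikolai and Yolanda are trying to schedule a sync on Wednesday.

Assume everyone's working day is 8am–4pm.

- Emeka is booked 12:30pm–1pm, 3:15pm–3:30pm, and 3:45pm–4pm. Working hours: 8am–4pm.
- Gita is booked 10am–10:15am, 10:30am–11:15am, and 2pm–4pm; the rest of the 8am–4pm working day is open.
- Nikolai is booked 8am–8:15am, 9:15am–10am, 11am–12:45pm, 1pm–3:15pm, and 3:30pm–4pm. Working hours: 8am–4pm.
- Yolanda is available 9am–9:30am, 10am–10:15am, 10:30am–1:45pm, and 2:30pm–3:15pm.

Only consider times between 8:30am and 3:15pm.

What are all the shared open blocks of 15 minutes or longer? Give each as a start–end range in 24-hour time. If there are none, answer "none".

09:00–09:15

Emeka free within 08:00–16:00: 08:00–12:30, 13:00–15:15, 15:30–15:45.
Gita free within 08:00–16:00: 08:00–10:00, 10:15–10:30, 11:15–14:00.
Nikolai free within 08:00–16:00: 08:15–09:15, 10:00–11:00, 12:45–13:00, 15:15–15:30.
Emeka ∩ Gita: 08:00–10:00, 10:15–10:30, 11:15–12:30, 13:00–14:00.
Emeka ∩ Gita ∩ Nikolai: 08:15–09:15, 10:15–10:30.
Emeka ∩ Gita ∩ Nikolai ∩ Yolanda: 09:00–09:15.
Restricted to 08:30–15:15: 09:00–09:15.
Windows ≥ 15 min: 09:00–09:15.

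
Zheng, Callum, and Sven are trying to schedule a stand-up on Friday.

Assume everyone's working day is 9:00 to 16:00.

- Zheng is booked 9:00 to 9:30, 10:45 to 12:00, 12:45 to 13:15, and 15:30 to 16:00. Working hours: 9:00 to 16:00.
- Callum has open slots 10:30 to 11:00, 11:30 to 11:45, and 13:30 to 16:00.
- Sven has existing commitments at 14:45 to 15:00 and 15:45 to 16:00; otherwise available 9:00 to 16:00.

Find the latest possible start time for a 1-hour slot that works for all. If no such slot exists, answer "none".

13:45

Zheng free within 09:00–16:00: 09:30–10:45, 12:00–12:45, 13:15–15:30.
Sven free within 09:00–16:00: 09:00–14:45, 15:00–15:45.
Zheng ∩ Callum: 10:30–10:45, 13:30–15:30.
Zheng ∩ Callum ∩ Sven: 10:30–10:45, 13:30–14:45, 15:00–15:30.
Windows ≥ 60 min: 13:30–14:45.
Latest start in the last window 13:30–14:45 is 14:45 − 60 min = 13:45.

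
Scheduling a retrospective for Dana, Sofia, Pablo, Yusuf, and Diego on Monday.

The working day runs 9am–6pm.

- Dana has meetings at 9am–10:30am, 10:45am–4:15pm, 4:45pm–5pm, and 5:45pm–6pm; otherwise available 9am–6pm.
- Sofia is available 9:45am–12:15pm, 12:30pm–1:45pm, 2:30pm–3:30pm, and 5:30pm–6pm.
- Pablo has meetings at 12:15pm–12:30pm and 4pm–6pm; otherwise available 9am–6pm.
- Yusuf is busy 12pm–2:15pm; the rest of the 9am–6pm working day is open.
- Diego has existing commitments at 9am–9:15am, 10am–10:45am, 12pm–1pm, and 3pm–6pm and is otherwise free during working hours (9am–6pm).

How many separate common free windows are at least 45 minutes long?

Dana free within 09:00–18:00: 10:30–10:45, 16:15–16:45, 17:00–17:45.
Pablo free within 09:00–18:00: 09:00–12:15, 12:30–16:00.
Yusuf free within 09:00–18:00: 09:00–12:00, 14:15–18:00.
Diego free within 09:00–18:00: 09:15–10:00, 10:45–12:00, 13:00–15:00.
Dana ∩ Sofia: 10:30–10:45, 17:30–17:45.
Dana ∩ Sofia ∩ Pablo: 10:30–10:45.
Dana ∩ Sofia ∩ Pablo ∩ Yusuf: 10:30–10:45.
Dana ∩ Sofia ∩ Pablo ∩ Yusuf ∩ Diego: (none).
Windows ≥ 45 min: (none).
That's 0 windows.

0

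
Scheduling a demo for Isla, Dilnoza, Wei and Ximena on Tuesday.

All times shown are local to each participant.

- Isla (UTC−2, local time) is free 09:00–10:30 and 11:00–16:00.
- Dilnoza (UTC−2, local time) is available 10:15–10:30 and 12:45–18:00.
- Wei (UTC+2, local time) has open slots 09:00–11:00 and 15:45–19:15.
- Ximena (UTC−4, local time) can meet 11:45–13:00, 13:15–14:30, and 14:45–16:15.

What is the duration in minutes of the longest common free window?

75 minutes

Isla → UTC: 11:00–12:30, 13:00–18:00.
Dilnoza → UTC: 12:15–12:30, 14:45–20:00.
Wei → UTC: 07:00–09:00, 13:45–17:15.
Ximena → UTC: 15:45–17:00, 17:15–18:30, 18:45–20:15.
Isla ∩ Dilnoza: 12:15–12:30, 14:45–18:00.
Isla ∩ Dilnoza ∩ Wei: 14:45–17:15.
Isla ∩ Dilnoza ∩ Wei ∩ Ximena: 15:45–17:00.
Single common window of 75 minutes.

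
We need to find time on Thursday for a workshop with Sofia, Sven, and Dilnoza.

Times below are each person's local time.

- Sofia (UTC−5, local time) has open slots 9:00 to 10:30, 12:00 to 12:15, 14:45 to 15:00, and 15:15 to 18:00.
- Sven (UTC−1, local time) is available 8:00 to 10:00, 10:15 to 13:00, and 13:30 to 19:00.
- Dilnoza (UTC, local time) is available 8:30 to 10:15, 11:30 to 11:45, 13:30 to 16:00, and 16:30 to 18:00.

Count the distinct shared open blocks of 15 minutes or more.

Sofia → UTC: 14:00–15:30, 17:00–17:15, 19:45–20:00, 20:15–23:00.
Sven → UTC: 09:00–11:00, 11:15–14:00, 14:30–20:00.
Dilnoza → UTC: 08:30–10:15, 11:30–11:45, 13:30–16:00, 16:30–18:00.
Sofia ∩ Sven: 14:30–15:30, 17:00–17:15, 19:45–20:00.
Sofia ∩ Sven ∩ Dilnoza: 14:30–15:30, 17:00–17:15.
Windows ≥ 15 min: 14:30–15:30, 17:00–17:15.
That's 2 windows.

2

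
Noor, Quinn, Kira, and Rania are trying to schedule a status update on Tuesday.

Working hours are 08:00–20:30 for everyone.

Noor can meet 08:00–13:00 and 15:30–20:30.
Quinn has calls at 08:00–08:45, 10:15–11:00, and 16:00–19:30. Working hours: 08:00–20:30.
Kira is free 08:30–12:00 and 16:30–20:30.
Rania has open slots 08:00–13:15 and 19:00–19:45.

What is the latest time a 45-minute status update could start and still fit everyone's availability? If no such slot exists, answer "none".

11:15

Quinn free within 08:00–20:30: 08:45–10:15, 11:00–16:00, 19:30–20:30.
Noor ∩ Quinn: 08:45–10:15, 11:00–13:00, 15:30–16:00, 19:30–20:30.
Noor ∩ Quinn ∩ Kira: 08:45–10:15, 11:00–12:00, 19:30–20:30.
Noor ∩ Quinn ∩ Kira ∩ Rania: 08:45–10:15, 11:00–12:00, 19:30–19:45.
Windows ≥ 45 min: 08:45–10:15, 11:00–12:00.
Latest start in the last window 11:00–12:00 is 12:00 − 45 min = 11:15.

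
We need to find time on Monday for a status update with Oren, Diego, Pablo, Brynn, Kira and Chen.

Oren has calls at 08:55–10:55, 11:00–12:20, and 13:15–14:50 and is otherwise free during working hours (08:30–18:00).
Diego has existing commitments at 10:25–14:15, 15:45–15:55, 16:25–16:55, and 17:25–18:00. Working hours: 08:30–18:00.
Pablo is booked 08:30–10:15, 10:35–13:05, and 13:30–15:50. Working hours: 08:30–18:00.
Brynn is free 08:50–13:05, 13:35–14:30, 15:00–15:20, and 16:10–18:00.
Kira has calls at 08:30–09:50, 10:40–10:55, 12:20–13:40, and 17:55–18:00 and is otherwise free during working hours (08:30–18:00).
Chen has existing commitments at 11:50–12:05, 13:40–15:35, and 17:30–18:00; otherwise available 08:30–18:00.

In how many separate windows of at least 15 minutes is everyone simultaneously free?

Oren free within 08:30–18:00: 08:30–08:55, 10:55–11:00, 12:20–13:15, 14:50–18:00.
Diego free within 08:30–18:00: 08:30–10:25, 14:15–15:45, 15:55–16:25, 16:55–17:25.
Pablo free within 08:30–18:00: 10:15–10:35, 13:05–13:30, 15:50–18:00.
Kira free within 08:30–18:00: 09:50–10:40, 10:55–12:20, 13:40–17:55.
Chen free within 08:30–18:00: 08:30–11:50, 12:05–13:40, 15:35–17:30.
Oren ∩ Diego: 08:30–08:55, 14:50–15:45, 15:55–16:25, 16:55–17:25.
Oren ∩ Diego ∩ Pablo: 15:55–16:25, 16:55–17:25.
Oren ∩ Diego ∩ Pablo ∩ Brynn: 16:10–16:25, 16:55–17:25.
Oren ∩ Diego ∩ Pablo ∩ Brynn ∩ Kira: 16:10–16:25, 16:55–17:25.
Oren ∩ Diego ∩ Pablo ∩ Brynn ∩ Kira ∩ Chen: 16:10–16:25, 16:55–17:25.
Windows ≥ 15 min: 16:10–16:25, 16:55–17:25.
That's 2 windows.

2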